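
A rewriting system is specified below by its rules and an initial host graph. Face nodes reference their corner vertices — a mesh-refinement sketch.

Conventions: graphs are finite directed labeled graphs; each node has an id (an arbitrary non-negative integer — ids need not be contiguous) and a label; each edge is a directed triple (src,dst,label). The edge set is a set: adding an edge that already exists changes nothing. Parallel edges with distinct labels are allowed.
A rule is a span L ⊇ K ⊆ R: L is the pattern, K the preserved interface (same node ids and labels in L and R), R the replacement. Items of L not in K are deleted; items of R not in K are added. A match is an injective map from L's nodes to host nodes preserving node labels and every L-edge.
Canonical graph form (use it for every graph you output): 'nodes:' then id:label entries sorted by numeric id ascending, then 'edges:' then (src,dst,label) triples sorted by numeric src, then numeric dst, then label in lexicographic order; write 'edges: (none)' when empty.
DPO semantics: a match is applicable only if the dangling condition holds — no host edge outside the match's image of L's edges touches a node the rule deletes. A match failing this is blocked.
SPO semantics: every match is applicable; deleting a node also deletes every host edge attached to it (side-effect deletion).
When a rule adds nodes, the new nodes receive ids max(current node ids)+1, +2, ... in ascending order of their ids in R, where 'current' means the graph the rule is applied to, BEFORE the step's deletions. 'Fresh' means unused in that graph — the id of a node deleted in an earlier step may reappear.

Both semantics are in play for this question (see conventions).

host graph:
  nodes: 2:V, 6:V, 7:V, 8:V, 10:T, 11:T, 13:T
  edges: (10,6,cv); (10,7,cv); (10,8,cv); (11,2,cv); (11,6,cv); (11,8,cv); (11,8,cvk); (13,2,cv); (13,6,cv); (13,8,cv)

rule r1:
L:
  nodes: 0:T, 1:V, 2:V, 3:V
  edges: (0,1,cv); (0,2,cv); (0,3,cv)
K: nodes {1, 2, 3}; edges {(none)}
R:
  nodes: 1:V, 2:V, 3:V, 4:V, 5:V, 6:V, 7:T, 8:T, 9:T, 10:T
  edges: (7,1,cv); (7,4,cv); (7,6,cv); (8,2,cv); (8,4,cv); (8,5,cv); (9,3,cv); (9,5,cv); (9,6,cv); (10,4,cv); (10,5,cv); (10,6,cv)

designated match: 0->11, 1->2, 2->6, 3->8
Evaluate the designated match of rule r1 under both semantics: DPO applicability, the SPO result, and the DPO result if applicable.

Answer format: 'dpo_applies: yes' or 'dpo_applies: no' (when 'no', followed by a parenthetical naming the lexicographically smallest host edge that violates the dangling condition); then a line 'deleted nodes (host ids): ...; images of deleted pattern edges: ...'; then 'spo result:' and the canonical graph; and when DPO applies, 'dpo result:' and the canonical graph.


dpo_applies: no
(the rule deletes node 11, which keeps host edge (11,8,cvk) outside the match image — the dangling condition fails, DPO blocks; SPO proceeds and side-deletes such edges)
deleted nodes (host ids): 11; images of deleted pattern edges: (11,2,cv); (11,6,cv); (11,8,cv)
spo result:
nodes: 2:V, 6:V, 7:V, 8:V, 10:T, 13:T, 14:V, 15:V, 16:V, 17:T, 18:T, 19:T, 20:T
edges: (10,6,cv); (10,7,cv); (10,8,cv); (13,2,cv); (13,6,cv); (13,8,cv); (17,2,cv); (17,14,cv); (17,16,cv); (18,6,cv); (18,14,cv); (18,15,cv); (19,8,cv); (19,15,cv); (19,16,cv); (20,14,cv); (20,15,cv); (20,16,cv)


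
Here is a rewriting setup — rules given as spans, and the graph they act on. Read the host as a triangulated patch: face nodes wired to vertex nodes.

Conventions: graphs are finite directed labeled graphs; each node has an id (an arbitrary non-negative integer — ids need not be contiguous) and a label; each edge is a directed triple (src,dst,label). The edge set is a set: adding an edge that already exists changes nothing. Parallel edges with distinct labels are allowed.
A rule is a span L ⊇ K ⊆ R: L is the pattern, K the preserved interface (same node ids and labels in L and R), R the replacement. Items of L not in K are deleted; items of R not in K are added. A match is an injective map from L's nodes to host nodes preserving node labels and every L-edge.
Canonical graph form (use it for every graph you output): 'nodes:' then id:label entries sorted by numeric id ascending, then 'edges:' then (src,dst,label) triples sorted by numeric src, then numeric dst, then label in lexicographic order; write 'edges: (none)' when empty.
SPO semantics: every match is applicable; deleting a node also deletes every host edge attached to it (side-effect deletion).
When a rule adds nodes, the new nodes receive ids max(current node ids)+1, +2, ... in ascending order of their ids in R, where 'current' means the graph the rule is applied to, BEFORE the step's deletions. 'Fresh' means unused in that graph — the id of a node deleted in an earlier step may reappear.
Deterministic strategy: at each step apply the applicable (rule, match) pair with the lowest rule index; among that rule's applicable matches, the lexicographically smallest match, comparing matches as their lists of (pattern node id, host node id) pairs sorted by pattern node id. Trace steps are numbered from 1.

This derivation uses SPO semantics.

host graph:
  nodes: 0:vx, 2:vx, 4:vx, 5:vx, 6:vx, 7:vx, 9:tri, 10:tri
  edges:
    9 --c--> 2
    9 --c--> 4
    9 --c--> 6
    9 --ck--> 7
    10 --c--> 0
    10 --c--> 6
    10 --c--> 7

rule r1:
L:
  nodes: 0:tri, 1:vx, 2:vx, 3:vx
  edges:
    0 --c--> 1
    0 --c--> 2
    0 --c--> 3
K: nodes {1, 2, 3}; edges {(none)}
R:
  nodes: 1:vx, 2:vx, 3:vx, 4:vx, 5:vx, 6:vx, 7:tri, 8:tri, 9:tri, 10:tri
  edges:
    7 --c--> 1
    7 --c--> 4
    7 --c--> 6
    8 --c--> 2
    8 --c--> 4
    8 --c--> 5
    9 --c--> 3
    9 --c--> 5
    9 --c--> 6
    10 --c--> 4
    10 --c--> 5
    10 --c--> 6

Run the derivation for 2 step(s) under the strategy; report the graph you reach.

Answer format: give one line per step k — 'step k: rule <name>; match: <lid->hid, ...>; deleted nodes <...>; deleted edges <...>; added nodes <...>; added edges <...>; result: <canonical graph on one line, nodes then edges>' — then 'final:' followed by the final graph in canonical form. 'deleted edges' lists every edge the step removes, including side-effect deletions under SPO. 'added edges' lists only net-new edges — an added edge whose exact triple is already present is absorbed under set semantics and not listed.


step 1: rule r1; match: 0->9, 1->2, 2->4, 3->6; deleted nodes 9; deleted edges (9,2,c); (9,4,c); (9,6,c); (9,7,ck); added nodes 11, 12, 13, 14, 15, 16, 17; added edges (14,2,c); (14,11,c); (14,13,c); (15,4,c); (15,11,c); (15,12,c); (16,6,c); (16,12,c); (16,13,c); (17,11,c); (17,12,c); (17,13,c); result: nodes: 0:vx, 2:vx, 4:vx, 5:vx, 6:vx, 7:vx, 10:tri, 11:vx, 12:vx, 13:vx, 14:tri, 15:tri, 16:tri, 17:tri edges: (10,0,c); (10,6,c); (10,7,c); (14,2,c); (14,11,c); (14,13,c); (15,4,c); (15,11,c); (15,12,c); (16,6,c); (16,12,c); (16,13,c); (17,11,c); (17,12,c); (17,13,c)
step 2: rule r1; match: 0->10, 1->0, 2->6, 3->7; deleted nodes 10; deleted edges (10,0,c); (10,6,c); (10,7,c); added nodes 18, 19, 20, 21, 22, 23, 24; added edges (21,0,c); (21,18,c); (21,20,c); (22,6,c); (22,18,c); (22,19,c); (23,7,c); (23,19,c); (23,20,c); (24,18,c); (24,19,c); (24,20,c); result: nodes: 0:vx, 2:vx, 4:vx, 5:vx, 6:vx, 7:vx, 11:vx, 12:vx, 13:vx, 14:tri, 15:tri, 16:tri, 17:tri, 18:vx, 19:vx, 20:vx, 21:tri, 22:tri, 23:tri, 24:tri edges: (14,2,c); (14,11,c); (14,13,c); (15,4,c); (15,11,c); (15,12,c); (16,6,c); (16,12,c); (16,13,c); (17,11,c); (17,12,c); (17,13,c); (21,0,c); (21,18,c); (21,20,c); (22,6,c); (22,18,c); (22,19,c); (23,7,c); (23,19,c); (23,20,c); (24,18,c); (24,19,c); (24,20,c)
final:
nodes: 0:vx, 2:vx, 4:vx, 5:vx, 6:vx, 7:vx, 11:vx, 12:vx, 13:vx, 14:tri, 15:tri, 16:tri, 17:tri, 18:vx, 19:vx, 20:vx, 21:tri, 22:tri, 23:tri, 24:tri
edges: (14,2,c); (14,11,c); (14,13,c); (15,4,c); (15,11,c); (15,12,c); (16,6,c); (16,12,c); (16,13,c); (17,11,c); (17,12,c); (17,13,c); (21,0,c); (21,18,c); (21,20,c); (22,6,c); (22,18,c); (22,19,c); (23,7,c); (23,19,c); (23,20,c); (24,18,c); (24,19,c); (24,20,c)


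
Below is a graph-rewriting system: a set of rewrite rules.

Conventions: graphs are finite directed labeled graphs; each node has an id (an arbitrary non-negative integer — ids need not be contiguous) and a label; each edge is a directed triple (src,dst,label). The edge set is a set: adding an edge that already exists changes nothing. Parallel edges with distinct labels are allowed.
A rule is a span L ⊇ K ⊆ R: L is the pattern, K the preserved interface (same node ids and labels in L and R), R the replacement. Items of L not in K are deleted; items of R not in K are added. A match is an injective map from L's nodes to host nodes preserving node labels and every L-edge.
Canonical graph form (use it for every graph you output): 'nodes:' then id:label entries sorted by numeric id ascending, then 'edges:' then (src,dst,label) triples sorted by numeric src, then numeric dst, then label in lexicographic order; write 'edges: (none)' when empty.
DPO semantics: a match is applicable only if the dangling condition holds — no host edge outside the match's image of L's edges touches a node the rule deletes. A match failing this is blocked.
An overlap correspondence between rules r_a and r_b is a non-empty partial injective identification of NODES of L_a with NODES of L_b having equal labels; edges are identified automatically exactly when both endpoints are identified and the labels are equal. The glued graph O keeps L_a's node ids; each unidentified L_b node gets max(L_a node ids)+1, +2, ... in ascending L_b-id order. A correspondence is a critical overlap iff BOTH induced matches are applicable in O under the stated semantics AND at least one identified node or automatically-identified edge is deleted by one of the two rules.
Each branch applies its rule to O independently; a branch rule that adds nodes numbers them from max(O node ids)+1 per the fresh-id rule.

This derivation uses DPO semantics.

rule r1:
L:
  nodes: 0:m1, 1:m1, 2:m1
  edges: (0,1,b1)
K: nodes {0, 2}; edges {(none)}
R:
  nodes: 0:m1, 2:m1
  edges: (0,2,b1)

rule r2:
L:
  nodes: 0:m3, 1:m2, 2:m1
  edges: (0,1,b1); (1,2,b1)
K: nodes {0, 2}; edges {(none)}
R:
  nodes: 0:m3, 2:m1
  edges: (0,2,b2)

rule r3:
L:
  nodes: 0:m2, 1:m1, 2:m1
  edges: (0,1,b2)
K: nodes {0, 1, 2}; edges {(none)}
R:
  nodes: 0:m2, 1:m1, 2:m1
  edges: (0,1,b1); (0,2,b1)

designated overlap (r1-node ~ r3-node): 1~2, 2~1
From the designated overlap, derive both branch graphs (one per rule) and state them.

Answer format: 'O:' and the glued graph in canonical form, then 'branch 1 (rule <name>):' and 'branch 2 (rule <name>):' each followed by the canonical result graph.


O:
nodes: 0:m1, 1:m1, 2:m1, 3:m2
edges: (0,1,b1); (3,2,b2)
branch 1 (rule r1):
nodes: 0:m1, 2:m1, 3:m2
edges: (0,2,b1); (3,2,b2)
branch 2 (rule r3):
nodes: 0:m1, 1:m1, 2:m1, 3:m2
edges: (0,1,b1); (3,1,b1); (3,2,b1)


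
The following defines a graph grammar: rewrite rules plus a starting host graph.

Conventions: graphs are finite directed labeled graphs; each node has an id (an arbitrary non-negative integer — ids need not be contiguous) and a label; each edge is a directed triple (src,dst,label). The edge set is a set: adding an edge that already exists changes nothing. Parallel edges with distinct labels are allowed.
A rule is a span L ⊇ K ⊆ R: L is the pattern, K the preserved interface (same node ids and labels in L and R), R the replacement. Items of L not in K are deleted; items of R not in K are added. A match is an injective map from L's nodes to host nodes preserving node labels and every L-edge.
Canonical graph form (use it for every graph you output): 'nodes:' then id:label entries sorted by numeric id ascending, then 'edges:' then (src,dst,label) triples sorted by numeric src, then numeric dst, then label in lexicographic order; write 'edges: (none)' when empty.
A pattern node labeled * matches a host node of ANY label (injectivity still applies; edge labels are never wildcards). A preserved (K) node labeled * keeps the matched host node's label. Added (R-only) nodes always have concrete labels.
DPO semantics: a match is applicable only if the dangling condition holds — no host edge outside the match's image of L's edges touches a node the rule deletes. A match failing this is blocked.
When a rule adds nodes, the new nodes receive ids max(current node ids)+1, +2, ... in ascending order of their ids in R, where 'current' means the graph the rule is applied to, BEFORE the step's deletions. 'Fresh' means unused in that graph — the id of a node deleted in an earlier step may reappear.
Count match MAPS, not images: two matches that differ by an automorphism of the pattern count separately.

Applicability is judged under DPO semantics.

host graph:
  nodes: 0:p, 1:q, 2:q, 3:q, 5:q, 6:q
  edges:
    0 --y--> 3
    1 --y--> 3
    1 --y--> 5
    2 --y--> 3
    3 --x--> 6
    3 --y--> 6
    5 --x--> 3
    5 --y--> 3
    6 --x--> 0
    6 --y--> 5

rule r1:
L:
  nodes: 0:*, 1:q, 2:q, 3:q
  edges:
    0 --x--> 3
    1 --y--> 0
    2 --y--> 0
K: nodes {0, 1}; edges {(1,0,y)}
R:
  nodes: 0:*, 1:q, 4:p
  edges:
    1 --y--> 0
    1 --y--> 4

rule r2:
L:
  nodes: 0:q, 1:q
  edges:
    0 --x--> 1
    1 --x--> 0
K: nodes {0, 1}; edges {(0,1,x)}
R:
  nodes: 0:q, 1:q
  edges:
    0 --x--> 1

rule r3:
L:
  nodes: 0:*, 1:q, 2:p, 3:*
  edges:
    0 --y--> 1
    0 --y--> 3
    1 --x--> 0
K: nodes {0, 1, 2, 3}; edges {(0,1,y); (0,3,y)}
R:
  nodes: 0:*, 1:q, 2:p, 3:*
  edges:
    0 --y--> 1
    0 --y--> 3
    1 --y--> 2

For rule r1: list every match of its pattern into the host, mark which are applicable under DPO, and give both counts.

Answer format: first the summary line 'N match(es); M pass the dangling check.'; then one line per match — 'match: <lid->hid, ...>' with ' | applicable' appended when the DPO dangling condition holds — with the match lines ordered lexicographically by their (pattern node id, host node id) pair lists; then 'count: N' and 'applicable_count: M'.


8 match(es); 0 pass the dangling check.
match: 0->3, 1->1, 2->2, 3->6
match: 0->3, 1->1, 2->5, 3->6
match: 0->3, 1->2, 2->1, 3->6
match: 0->3, 1->2, 2->5, 3->6
match: 0->3, 1->5, 2->1, 3->6
match: 0->3, 1->5, 2->2, 3->6
match: 0->5, 1->1, 2->6, 3->3
match: 0->5, 1->6, 2->1, 3->3
count: 8
applicable_count: 0


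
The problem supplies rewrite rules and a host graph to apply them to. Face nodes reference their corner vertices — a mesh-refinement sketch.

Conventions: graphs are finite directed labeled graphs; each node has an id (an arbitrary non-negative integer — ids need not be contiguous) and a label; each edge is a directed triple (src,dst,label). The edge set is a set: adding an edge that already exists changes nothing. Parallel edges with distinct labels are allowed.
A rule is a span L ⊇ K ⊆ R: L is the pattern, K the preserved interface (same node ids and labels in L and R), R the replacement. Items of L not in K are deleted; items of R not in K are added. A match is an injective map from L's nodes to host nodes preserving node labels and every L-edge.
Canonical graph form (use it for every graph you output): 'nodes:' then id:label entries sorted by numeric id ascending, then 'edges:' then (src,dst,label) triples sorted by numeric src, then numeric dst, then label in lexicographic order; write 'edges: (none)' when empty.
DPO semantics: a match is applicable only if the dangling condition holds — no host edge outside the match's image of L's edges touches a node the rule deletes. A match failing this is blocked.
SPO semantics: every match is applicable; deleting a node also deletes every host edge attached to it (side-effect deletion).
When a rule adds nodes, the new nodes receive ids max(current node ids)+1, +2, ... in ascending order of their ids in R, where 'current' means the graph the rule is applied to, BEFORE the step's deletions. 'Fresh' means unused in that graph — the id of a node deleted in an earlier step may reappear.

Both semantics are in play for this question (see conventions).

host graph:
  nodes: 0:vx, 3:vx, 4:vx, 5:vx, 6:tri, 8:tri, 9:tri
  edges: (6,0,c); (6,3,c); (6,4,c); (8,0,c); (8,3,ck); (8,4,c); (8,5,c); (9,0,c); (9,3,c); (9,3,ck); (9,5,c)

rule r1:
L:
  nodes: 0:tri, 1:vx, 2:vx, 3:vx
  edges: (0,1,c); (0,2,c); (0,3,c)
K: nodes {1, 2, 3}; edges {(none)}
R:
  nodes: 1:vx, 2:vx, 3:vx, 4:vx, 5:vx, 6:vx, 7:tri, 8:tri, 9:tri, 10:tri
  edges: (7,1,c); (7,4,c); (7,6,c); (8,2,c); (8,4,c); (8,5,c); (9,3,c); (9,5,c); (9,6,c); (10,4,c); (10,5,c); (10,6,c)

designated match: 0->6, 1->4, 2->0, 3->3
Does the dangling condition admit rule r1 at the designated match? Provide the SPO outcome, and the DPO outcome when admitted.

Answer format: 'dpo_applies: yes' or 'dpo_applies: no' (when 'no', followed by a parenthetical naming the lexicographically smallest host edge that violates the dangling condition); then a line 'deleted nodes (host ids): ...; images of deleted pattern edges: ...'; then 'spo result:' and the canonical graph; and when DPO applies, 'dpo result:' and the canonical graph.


dpo_applies: yes
deleted nodes (host ids): 6; images of deleted pattern edges: (6,0,c); (6,3,c); (6,4,c)
spo result:
nodes: 0:vx, 3:vx, 4:vx, 5:vx, 8:tri, 9:tri, 10:vx, 11:vx, 12:vx, 13:tri, 14:tri, 15:tri, 16:tri
edges: (8,0,c); (8,3,ck); (8,4,c); (8,5,c); (9,0,c); (9,3,c); (9,3,ck); (9,5,c); (13,4,c); (13,10,c); (13,12,c); (14,0,c); (14,10,c); (14,11,c); (15,3,c); (15,11,c); (15,12,c); (16,10,c); (16,11,c); (16,12,c)
dpo result:
nodes: 0:vx, 3:vx, 4:vx, 5:vx, 8:tri, 9:tri, 10:vx, 11:vx, 12:vx, 13:tri, 14:tri, 15:tri, 16:tri
edges: (8,0,c); (8,3,ck); (8,4,c); (8,5,c); (9,0,c); (9,3,c); (9,3,ck); (9,5,c); (13,4,c); (13,10,c); (13,12,c); (14,0,c); (14,10,c); (14,11,c); (15,3,c); (15,11,c); (15,12,c); (16,10,c); (16,11,c); (16,12,c)


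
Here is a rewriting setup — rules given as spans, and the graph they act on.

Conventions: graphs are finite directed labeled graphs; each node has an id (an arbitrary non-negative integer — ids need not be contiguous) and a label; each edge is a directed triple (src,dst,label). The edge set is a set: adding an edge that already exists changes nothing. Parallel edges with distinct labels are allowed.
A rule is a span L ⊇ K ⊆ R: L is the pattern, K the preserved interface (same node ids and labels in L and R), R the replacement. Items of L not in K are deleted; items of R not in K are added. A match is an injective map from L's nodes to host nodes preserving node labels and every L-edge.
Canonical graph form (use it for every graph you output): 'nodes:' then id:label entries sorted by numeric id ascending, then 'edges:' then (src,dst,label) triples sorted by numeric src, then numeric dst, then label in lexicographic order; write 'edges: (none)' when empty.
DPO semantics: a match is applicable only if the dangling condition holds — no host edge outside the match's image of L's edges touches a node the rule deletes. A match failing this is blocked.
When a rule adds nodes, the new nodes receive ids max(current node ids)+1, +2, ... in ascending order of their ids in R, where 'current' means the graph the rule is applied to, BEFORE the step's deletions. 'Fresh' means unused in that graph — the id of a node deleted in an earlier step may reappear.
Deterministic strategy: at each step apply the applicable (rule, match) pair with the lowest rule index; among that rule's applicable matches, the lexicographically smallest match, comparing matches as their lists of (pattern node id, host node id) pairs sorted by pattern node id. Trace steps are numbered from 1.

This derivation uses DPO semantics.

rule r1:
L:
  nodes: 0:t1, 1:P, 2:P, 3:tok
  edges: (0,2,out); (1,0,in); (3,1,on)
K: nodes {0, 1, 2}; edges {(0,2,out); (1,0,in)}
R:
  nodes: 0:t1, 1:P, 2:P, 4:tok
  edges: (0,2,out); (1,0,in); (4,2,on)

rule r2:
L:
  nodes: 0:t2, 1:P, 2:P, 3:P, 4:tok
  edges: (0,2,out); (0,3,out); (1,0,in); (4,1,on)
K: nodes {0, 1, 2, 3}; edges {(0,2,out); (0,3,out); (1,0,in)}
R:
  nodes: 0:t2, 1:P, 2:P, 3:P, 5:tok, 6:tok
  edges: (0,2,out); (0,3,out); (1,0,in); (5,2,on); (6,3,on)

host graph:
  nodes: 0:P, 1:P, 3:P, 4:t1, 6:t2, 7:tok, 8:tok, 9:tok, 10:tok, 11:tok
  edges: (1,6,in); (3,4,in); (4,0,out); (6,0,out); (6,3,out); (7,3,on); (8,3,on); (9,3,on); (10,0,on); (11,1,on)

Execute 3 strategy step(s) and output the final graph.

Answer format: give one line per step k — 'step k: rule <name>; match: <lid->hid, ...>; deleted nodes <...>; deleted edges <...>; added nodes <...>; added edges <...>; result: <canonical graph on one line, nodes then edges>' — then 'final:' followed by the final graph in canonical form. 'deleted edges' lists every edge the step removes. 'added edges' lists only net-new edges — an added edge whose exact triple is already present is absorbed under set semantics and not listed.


step 1: rule r1; match: 0->4, 1->3, 2->0, 3->7; deleted nodes 7; deleted edges (7,3,on); added nodes 12; added edges (12,0,on); result: nodes: 0:P, 1:P, 3:P, 4:t1, 6:t2, 8:tok, 9:tok, 10:tok, 11:tok, 12:tok edges: (1,6,in); (3,4,in); (4,0,out); (6,0,out); (6,3,out); (8,3,on); (9,3,on); (10,0,on); (11,1,on); (12,0,on)
step 2: rule r1; match: 0->4, 1->3, 2->0, 3->8; deleted nodes 8; deleted edges (8,3,on); added nodes 13; added edges (13,0,on); result: nodes: 0:P, 1:P, 3:P, 4:t1, 6:t2, 9:tok, 10:tok, 11:tok, 12:tok, 13:tok edges: (1,6,in); (3,4,in); (4,0,out); (6,0,out); (6,3,out); (9,3,on); (10,0,on); (11,1,on); (12,0,on); (13,0,on)
step 3: rule r1; match: 0->4, 1->3, 2->0, 3->9; deleted nodes 9; deleted edges (9,3,on); added nodes 14; added edges (14,0,on); result: nodes: 0:P, 1:P, 3:P, 4:t1, 6:t2, 10:tok, 11:tok, 12:tok, 13:tok, 14:tok edges: (1,6,in); (3,4,in); (4,0,out); (6,0,out); (6,3,out); (10,0,on); (11,1,on); (12,0,on); (13,0,on); (14,0,on)
final:
nodes: 0:P, 1:P, 3:P, 4:t1, 6:t2, 10:tok, 11:tok, 12:tok, 13:tok, 14:tok
edges: (1,6,in); (3,4,in); (4,0,out); (6,0,out); (6,3,out); (10,0,on); (11,1,on); (12,0,on); (13,0,on); (14,0,on)


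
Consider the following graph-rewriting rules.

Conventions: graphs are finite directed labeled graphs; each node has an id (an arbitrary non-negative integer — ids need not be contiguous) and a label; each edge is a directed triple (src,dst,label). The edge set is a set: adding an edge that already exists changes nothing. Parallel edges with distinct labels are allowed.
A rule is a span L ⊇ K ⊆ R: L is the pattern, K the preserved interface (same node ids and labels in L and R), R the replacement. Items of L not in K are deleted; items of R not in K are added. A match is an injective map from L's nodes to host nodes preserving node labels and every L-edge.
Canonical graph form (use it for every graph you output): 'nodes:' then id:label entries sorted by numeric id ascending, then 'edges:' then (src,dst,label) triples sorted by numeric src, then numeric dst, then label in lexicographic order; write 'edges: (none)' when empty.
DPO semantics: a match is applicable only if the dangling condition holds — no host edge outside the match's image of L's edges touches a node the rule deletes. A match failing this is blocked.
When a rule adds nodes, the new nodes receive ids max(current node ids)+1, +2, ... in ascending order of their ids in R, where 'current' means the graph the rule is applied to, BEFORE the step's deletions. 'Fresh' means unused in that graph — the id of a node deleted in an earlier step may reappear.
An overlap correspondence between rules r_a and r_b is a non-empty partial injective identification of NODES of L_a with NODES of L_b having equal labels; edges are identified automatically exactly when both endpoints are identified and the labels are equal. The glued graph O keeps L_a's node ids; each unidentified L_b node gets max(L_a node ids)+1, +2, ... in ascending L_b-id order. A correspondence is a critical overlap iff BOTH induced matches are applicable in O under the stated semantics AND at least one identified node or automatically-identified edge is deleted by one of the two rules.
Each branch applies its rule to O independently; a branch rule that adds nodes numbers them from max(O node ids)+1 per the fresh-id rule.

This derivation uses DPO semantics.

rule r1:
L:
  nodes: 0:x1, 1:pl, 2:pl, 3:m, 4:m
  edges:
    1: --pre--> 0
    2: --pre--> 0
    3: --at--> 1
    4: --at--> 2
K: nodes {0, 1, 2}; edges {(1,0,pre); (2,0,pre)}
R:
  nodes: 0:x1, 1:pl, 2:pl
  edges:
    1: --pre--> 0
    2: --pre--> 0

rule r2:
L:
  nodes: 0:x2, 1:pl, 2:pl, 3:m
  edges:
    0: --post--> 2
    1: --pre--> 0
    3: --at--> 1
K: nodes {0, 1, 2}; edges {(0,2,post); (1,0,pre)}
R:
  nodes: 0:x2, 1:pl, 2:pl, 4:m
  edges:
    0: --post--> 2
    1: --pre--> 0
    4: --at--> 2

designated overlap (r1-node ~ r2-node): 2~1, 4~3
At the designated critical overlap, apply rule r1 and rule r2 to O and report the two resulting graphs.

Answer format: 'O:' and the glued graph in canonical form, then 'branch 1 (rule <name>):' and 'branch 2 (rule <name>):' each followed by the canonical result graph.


O:
nodes: 0:x1, 1:pl, 2:pl, 3:m, 4:m, 5:x2, 6:pl
edges: (1,0,pre); (2,0,pre); (2,5,pre); (3,1,at); (4,2,at); (5,6,post)
branch 1 (rule r1):
nodes: 0:x1, 1:pl, 2:pl, 5:x2, 6:pl
edges: (1,0,pre); (2,0,pre); (2,5,pre); (5,6,post)
branch 2 (rule r2):
nodes: 0:x1, 1:pl, 2:pl, 3:m, 5:x2, 6:pl, 7:m
edges: (1,0,pre); (2,0,pre); (2,5,pre); (3,1,at); (5,6,post); (7,6,at)


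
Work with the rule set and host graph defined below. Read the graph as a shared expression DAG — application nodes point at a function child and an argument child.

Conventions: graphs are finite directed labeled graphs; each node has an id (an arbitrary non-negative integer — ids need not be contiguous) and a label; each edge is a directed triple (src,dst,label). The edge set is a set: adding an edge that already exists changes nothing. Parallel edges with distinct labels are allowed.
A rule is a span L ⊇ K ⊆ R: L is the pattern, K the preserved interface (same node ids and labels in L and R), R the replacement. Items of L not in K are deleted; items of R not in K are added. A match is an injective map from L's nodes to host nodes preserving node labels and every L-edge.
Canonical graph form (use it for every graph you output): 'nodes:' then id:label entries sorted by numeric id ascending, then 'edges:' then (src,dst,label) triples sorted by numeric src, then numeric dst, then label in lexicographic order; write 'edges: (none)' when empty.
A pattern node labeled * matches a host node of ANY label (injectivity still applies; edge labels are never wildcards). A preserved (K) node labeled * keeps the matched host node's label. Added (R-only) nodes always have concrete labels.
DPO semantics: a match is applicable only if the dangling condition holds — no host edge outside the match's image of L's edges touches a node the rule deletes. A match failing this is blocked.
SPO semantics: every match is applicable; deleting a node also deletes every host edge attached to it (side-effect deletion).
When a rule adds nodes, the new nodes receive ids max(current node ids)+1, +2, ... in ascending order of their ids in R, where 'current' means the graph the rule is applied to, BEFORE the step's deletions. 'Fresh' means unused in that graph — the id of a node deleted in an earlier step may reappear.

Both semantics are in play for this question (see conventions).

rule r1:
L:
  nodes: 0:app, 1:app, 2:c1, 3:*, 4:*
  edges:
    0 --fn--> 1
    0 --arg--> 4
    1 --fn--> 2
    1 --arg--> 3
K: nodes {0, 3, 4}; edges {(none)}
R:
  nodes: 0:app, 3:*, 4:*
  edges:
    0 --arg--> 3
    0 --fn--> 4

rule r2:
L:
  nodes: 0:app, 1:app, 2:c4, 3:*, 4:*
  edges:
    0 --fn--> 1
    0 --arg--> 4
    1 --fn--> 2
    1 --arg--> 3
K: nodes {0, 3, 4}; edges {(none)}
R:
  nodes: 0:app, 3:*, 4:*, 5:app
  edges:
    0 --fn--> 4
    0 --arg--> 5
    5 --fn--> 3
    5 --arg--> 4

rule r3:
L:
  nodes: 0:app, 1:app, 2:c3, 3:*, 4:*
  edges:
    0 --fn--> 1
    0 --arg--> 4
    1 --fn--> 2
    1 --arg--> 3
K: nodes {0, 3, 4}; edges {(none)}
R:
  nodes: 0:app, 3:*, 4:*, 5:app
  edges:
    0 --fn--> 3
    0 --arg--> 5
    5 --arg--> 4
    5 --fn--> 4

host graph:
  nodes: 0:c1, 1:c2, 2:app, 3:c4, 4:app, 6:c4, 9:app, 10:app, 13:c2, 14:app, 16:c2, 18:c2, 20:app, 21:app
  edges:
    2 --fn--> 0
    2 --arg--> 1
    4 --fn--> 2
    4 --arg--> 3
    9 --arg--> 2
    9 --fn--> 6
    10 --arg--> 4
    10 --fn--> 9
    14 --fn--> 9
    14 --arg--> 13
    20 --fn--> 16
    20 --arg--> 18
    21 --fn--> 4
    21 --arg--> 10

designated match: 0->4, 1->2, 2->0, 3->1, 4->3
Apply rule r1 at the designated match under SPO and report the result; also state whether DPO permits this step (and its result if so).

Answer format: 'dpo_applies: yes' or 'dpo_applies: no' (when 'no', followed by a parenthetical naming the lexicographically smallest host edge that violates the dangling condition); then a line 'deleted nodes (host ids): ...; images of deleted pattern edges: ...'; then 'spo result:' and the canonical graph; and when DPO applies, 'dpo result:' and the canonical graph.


dpo_applies: no
(the rule deletes node 2, which keeps host edge (9,2,arg) outside the match image — the dangling condition fails, DPO blocks; SPO proceeds and side-deletes such edges)
deleted nodes (host ids): 0, 2; images of deleted pattern edges: (2,0,fn); (2,1,arg); (4,2,fn); (4,3,arg)
spo result:
nodes: 1:c2, 3:c4, 4:app, 6:c4, 9:app, 10:app, 13:c2, 14:app, 16:c2, 18:c2, 20:app, 21:app
edges: (4,1,arg); (4,3,fn); (9,6,fn); (10,4,arg); (10,9,fn); (14,9,fn); (14,13,arg); (20,16,fn); (20,18,arg); (21,4,fn); (21,10,arg)


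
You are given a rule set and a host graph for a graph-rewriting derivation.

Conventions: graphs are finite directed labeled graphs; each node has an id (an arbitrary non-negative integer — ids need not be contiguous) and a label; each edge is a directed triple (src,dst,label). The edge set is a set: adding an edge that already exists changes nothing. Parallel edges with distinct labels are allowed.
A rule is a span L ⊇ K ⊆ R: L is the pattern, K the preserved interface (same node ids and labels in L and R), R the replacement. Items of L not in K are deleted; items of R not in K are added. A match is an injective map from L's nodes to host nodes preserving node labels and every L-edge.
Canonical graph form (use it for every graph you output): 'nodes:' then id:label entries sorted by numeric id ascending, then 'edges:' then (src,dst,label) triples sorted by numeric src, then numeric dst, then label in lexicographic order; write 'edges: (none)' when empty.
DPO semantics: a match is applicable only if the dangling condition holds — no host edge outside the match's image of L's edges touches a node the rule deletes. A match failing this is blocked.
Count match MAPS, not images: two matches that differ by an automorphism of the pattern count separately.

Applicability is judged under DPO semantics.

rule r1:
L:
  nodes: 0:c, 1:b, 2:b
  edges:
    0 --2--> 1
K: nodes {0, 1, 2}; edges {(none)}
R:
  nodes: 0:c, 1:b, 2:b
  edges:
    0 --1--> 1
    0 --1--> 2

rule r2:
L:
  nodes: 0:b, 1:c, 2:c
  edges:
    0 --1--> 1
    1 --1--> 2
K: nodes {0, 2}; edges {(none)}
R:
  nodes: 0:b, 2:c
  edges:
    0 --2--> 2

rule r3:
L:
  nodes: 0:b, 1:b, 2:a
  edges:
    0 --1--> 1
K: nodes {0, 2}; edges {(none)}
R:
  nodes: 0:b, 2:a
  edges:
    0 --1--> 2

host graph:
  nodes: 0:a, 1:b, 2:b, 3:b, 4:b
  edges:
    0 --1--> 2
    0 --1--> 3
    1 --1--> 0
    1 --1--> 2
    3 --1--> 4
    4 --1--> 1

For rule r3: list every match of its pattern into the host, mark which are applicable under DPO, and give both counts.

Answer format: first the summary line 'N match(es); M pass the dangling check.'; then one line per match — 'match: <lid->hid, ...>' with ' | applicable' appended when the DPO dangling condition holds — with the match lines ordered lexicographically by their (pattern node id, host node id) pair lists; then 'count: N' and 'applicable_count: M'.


3 match(es); 0 pass the dangling check.
match: 0->1, 1->2, 2->0
match: 0->3, 1->4, 2->0
match: 0->4, 1->1, 2->0
count: 3
applicable_count: 0


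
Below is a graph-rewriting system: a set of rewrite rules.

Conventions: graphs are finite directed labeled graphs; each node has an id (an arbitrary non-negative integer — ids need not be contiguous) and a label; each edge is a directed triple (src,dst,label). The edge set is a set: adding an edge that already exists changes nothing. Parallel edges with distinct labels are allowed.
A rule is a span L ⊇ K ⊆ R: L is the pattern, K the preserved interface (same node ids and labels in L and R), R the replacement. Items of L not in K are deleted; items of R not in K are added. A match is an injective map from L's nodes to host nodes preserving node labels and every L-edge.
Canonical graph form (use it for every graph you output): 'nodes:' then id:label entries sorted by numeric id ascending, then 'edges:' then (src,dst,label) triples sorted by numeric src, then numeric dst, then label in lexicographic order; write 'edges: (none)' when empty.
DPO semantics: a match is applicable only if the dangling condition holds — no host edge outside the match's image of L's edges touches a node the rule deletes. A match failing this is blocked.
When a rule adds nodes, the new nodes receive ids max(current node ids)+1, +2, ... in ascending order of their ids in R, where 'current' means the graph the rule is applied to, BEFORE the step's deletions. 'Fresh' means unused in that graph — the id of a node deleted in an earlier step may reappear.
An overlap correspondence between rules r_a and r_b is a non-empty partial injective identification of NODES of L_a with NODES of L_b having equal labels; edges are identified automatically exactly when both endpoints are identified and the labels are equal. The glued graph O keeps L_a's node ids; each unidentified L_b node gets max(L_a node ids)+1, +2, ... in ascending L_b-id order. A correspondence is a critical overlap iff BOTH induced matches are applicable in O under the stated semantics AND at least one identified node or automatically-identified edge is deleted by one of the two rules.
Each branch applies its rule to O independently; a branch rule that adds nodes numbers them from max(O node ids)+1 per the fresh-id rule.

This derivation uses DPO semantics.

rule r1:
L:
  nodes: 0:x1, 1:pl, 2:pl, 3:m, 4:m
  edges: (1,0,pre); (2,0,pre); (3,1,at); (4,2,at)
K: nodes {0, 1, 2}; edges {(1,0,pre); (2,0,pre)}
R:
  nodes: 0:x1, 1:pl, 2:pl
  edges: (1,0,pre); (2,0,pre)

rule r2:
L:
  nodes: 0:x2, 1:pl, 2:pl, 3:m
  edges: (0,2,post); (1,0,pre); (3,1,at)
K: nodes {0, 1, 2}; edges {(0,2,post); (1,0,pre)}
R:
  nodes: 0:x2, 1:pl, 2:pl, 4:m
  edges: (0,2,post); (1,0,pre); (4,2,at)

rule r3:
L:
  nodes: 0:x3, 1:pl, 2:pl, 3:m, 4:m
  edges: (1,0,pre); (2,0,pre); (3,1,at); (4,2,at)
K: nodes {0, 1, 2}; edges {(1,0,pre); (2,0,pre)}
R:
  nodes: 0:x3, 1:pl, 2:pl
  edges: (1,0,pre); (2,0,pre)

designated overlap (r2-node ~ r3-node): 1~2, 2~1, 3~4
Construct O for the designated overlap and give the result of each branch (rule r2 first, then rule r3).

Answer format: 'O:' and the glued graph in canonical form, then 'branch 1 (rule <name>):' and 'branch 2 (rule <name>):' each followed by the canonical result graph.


O:
nodes: 0:x2, 1:pl, 2:pl, 3:m, 4:x3, 5:m
edges: (0,2,post); (1,0,pre); (1,4,pre); (2,4,pre); (3,1,at); (5,2,at)
branch 1 (rule r2):
nodes: 0:x2, 1:pl, 2:pl, 4:x3, 5:m, 6:m
edges: (0,2,post); (1,0,pre); (1,4,pre); (2,4,pre); (5,2,at); (6,2,at)
branch 2 (rule r3):
nodes: 0:x2, 1:pl, 2:pl, 4:x3
edges: (0,2,post); (1,0,pre); (1,4,pre); (2,4,pre)


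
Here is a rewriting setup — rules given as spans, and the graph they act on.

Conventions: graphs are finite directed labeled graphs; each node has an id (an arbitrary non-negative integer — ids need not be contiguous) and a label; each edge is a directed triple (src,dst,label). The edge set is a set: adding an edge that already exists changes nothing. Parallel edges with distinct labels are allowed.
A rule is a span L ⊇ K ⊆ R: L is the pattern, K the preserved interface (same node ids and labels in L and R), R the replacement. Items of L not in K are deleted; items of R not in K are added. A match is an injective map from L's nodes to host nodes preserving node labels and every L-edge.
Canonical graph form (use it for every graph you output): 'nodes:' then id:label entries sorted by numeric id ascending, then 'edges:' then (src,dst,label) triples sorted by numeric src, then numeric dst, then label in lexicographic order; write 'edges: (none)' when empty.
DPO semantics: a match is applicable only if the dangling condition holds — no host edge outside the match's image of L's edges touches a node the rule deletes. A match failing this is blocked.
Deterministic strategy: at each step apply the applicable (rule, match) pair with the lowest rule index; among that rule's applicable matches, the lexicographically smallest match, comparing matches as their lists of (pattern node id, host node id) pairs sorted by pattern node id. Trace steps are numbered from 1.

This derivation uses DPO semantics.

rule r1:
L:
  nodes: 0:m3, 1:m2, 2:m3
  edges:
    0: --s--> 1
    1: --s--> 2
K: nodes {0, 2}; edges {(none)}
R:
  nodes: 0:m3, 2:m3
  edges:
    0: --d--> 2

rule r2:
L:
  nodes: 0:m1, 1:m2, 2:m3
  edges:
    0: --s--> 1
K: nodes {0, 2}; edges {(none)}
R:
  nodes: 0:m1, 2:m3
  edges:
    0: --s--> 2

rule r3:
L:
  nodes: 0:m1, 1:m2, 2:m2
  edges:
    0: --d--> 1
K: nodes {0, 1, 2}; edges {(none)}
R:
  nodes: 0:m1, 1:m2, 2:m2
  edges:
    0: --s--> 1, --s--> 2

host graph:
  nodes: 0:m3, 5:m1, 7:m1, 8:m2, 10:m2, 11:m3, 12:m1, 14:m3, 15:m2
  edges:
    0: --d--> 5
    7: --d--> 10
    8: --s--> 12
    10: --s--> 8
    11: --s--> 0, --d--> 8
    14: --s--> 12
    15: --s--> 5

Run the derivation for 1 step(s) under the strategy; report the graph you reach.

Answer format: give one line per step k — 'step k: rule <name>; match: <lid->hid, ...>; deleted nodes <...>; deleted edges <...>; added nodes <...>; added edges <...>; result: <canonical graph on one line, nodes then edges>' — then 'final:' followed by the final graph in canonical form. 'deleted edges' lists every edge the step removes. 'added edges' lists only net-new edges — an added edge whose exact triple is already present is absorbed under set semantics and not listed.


step 1: rule r3; match: 0->7, 1->10, 2->8; deleted nodes (none); deleted edges (7,10,d); added nodes (none); added edges (7,8,s); (7,10,s); result: nodes: 0:m3, 5:m1, 7:m1, 8:m2, 10:m2, 11:m3, 12:m1, 14:m3, 15:m2 edges: (0,5,d); (7,8,s); (7,10,s); (8,12,s); (10,8,s); (11,0,s); (11,8,d); (14,12,s); (15,5,s)
final:
nodes: 0:m3, 5:m1, 7:m1, 8:m2, 10:m2, 11:m3, 12:m1, 14:m3, 15:m2
edges: (0,5,d); (7,8,s); (7,10,s); (8,12,s); (10,8,s); (11,0,s); (11,8,d); (14,12,s); (15,5,s)


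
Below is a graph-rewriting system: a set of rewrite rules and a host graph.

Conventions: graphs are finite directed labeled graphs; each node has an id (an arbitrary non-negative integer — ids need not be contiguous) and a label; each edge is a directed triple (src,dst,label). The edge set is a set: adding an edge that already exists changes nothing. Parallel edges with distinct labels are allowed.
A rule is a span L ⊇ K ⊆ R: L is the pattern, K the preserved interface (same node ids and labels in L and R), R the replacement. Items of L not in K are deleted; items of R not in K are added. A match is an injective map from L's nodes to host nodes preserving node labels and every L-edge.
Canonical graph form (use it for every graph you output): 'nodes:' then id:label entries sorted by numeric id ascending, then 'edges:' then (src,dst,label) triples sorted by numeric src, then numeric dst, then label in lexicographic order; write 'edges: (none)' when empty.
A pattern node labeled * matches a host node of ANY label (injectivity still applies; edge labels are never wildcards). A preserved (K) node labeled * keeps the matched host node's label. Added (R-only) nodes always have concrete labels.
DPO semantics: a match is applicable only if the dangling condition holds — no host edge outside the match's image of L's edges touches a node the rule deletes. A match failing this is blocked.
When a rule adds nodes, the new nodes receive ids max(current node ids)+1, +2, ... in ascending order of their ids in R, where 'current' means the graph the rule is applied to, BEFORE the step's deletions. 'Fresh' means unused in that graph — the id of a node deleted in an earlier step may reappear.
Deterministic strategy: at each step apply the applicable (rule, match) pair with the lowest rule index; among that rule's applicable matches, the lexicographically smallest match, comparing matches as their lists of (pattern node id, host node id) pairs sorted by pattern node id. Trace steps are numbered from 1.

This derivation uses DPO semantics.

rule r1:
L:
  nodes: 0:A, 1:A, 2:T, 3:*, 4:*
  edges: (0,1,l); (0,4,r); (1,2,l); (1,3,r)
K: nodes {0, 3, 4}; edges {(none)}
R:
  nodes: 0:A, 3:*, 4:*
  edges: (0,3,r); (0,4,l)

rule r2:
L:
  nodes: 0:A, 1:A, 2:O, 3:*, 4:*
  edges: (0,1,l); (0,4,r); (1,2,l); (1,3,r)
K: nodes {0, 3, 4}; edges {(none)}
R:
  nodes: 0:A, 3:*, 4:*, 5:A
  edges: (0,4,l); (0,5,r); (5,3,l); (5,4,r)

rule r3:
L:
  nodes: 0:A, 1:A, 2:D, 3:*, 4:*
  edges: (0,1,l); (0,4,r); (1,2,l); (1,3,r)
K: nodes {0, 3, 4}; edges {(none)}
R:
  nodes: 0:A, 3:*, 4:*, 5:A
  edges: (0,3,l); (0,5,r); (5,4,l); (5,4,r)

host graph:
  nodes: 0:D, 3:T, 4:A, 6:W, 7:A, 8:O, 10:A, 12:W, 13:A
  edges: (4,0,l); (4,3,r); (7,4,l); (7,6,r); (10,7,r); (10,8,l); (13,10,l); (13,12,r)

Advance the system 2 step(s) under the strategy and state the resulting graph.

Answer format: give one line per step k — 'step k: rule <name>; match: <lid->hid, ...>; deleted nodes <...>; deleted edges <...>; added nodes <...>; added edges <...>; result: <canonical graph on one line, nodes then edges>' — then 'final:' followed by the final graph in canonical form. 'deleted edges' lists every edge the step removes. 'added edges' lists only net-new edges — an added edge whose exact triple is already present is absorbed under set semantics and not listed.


step 1: rule r2; match: 0->13, 1->10, 2->8, 3->7, 4->12; deleted nodes 8, 10; deleted edges (10,7,r); (10,8,l); (13,10,l); (13,12,r); added nodes 14; added edges (13,12,l); (13,14,r); (14,7,l); (14,12,r); result: nodes: 0:D, 3:T, 4:A, 6:W, 7:A, 12:W, 13:A, 14:A edges: (4,0,l); (4,3,r); (7,4,l); (7,6,r); (13,12,l); (13,14,r); (14,7,l); (14,12,r)
step 2: rule r3; match: 0->7, 1->4, 2->0, 3->3, 4->6; deleted nodes 0, 4; deleted edges (4,0,l); (4,3,r); (7,4,l); (7,6,r); added nodes 15; added edges (7,3,l); (7,15,r); (15,6,l); (15,6,r); result: nodes: 3:T, 6:W, 7:A, 12:W, 13:A, 14:A, 15:A edges: (7,3,l); (7,15,r); (13,12,l); (13,14,r); (14,7,l); (14,12,r); (15,6,l); (15,6,r)
final:
nodes: 3:T, 6:W, 7:A, 12:W, 13:A, 14:A, 15:A
edges: (7,3,l); (7,15,r); (13,12,l); (13,14,r); (14,7,l); (14,12,r); (15,6,l); (15,6,r)
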